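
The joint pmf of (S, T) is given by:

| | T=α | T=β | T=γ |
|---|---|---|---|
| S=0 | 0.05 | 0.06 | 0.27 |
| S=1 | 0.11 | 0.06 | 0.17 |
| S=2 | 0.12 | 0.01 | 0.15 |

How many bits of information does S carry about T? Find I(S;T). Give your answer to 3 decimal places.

0.078 bits

Marginals: p(S) = (0.3800, 0.3400, 0.2800), p(T) = (0.2800, 0.1300, 0.5900).
I(S;T) = H(S) + H(T) − H(S,T).
H(S) = 1.5738, H(T) = 1.3460, H(S,T) = 2.8421.
I(S;T) = 1.5738 + 1.3460 − 2.8421 = 0.078 bits.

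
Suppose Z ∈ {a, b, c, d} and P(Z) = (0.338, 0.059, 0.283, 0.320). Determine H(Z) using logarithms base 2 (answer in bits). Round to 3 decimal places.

H(Z) = −Σ p·log₂ p.
  −(0.338)·log₂(0.338) = 0.5289
  −(0.059)·log₂(0.059) = 0.2409
  −(0.283)·log₂(0.283) = 0.5154
  −(0.320)·log₂(0.320) = 0.5260
Sum: 0.5289 + 0.2409 + 0.5154 + 0.5260 = 1.811 bits.

1.811 bits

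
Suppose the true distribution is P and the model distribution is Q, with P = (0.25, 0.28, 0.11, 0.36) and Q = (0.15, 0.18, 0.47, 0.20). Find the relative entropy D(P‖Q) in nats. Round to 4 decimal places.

0.3033 nats

D(P‖Q) = Σ p·ln(p/q).
  0.25·ln(0.25/0.15) = 0.12771
  0.28·ln(0.28/0.18) = 0.12371
  0.11·ln(0.11/0.47) = -0.15975
  0.36·ln(0.36/0.20) = 0.21160
D(P‖Q) = 0.3033 nats.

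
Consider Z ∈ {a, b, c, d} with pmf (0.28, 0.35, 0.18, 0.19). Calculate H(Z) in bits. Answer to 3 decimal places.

H(Z) = −Σ p·log₂ p.
  −(0.28)·log₂(0.28) = 0.5142
  −(0.35)·log₂(0.35) = 0.5301
  −(0.18)·log₂(0.18) = 0.4453
  −(0.19)·log₂(0.19) = 0.4552
Sum: 0.5142 + 0.5301 + 0.4453 + 0.4552 = 1.945 bits.

1.945 bits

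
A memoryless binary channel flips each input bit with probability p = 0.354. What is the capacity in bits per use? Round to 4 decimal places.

0.0624 bits

Binary symmetric channel: C = 1 − h₂(ε) where h₂ is the binary entropy function.
h₂(0.354) = −0.354·log₂0.354 − 0.646·log₂0.646 = 0.9376.
C = 1 − 0.9376 = 0.0624 bits per channel use.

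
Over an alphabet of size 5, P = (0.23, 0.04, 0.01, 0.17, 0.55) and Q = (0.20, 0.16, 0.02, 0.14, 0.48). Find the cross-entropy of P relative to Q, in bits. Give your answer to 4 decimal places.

1.7608 bits

H(P,Q) = −Σ p·log₂ q.
  −0.23·log₂(0.20) = 0.53404
  −0.04·log₂(0.16) = 0.10575
  −0.01·log₂(0.02) = 0.05644
  −0.17·log₂(0.14) = 0.48221
  −0.55·log₂(0.48) = 0.58239
H(P,Q) = 1.7608 bits.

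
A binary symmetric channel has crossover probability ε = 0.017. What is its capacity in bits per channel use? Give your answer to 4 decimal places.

0.8758 bits

Binary symmetric channel: C = 1 − h₂(ε) where h₂ is the binary entropy function.
h₂(0.017) = −0.017·log₂0.017 − 0.983·log₂0.983 = 0.1242.
C = 1 − 0.1242 = 0.8758 bits per channel use.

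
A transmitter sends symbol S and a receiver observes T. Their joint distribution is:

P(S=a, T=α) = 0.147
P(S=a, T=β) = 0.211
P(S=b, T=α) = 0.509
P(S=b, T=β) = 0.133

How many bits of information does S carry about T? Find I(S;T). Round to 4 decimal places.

0.1064 bits

Marginals: p(S) = (0.3580, 0.6420), p(T) = (0.6560, 0.3440).
I(S;T) = H(S) + H(T) − H(S,T).
H(S) = 0.9410, H(T) = 0.9286, H(S,T) = 1.7632.
I(S;T) = 0.9410 + 0.9286 − 1.7632 = 0.1064 bits.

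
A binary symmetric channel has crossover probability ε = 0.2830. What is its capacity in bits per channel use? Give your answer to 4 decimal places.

0.1405 bits

Binary symmetric channel: C = 1 − h₂(ε) where h₂ is the binary entropy function.
h₂(0.2830) = −0.2830·log₂0.2830 − 0.7170·log₂0.7170 = 0.8595.
C = 1 − 0.8595 = 0.1405 bits per channel use.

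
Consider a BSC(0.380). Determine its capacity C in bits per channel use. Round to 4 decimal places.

0.0420 bits

Binary symmetric channel: C = 1 − h₂(ε) where h₂ is the binary entropy function.
h₂(0.380) = −0.380·log₂0.380 − 0.620·log₂0.620 = 0.9580.
C = 1 − 0.9580 = 0.0420 bits per channel use.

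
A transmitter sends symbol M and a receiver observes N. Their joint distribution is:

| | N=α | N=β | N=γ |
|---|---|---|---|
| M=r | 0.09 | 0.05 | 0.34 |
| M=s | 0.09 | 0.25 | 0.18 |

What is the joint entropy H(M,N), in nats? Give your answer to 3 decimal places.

1.605 nats

H(M,N) = −Σ p(x,y)·ln p(x,y) over all 6 cells.
  cell (r,α): −0.09·ln0.09 = 0.2167
  cell (r,β): −0.05·ln0.05 = 0.1498
  cell (r,γ): −0.34·ln0.34 = 0.3668
  cell (s,α): −0.09·ln0.09 = 0.2167
  cell (s,β): −0.25·ln0.25 = 0.3466
  cell (s,γ): −0.18·ln0.18 = 0.3087
Sum = 1.605 nats.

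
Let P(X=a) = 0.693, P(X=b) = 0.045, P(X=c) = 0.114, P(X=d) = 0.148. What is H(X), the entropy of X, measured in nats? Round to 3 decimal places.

H(X) = −Σ p·ln p.
  −(0.693)·ln(0.693) = 0.2541
  −(0.045)·ln(0.045) = 0.1395
  −(0.114)·ln(0.114) = 0.2476
  −(0.148)·ln(0.148) = 0.2828
Sum: 0.2541 + 0.1395 + 0.2476 + 0.2828 = 0.924 nats.

0.924 nats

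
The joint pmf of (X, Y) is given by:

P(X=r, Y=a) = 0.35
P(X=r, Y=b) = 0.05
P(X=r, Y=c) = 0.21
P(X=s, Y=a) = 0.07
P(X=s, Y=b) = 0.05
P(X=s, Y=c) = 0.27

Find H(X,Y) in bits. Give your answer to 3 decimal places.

2.214 bits

H(X,Y) = −Σ p(x,y)·log₂ p(x,y) over all 6 cells.
  cell (r,a): −0.35·log₂0.35 = 0.5301
  cell (r,b): −0.05·log₂0.05 = 0.2161
  cell (r,c): −0.21·log₂0.21 = 0.4728
  cell (s,a): −0.07·log₂0.07 = 0.2686
  cell (s,b): −0.05·log₂0.05 = 0.2161
  cell (s,c): −0.27·log₂0.27 = 0.5100
Sum = 2.214 bits.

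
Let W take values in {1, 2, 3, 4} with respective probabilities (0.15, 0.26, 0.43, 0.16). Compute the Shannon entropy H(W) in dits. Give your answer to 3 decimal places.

H(W) = −Σ p·log₁₀ p.
  −(0.15)·log₁₀(0.15) = 0.1236
  −(0.26)·log₁₀(0.26) = 0.1521
  −(0.43)·log₁₀(0.43) = 0.1576
  −(0.16)·log₁₀(0.16) = 0.1273
Sum: 0.1236 + 0.1521 + 0.1576 + 0.1273 = 0.561 dits.

0.561 dits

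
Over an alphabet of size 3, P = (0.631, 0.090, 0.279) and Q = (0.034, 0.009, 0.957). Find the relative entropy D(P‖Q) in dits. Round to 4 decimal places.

D(P‖Q) = Σ p·log₁₀(p/q).
  0.631·log₁₀(0.631/0.034) = 0.80046
  0.090·log₁₀(0.090/0.009) = 0.09000
  0.279·log₁₀(0.279/0.957) = -0.14935
D(P‖Q) = 0.7411 dits.

0.7411 dits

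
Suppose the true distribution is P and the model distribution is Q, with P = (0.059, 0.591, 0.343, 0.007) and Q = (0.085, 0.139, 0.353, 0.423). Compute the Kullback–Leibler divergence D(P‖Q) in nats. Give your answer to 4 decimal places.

0.7953 nats

D(P‖Q) = Σ p·ln(p/q).
  0.059·ln(0.059/0.085) = -0.02154
  0.591·ln(0.591/0.139) = 0.85538
  0.343·ln(0.343/0.353) = -0.00986
  0.007·ln(0.007/0.423) = -0.02871
D(P‖Q) = 0.7953 nats.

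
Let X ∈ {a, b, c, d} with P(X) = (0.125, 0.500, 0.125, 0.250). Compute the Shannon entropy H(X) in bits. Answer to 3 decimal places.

H(X) = −Σ p·log₂ p.
  −(0.125)·log₂(0.125) = 0.3750
  −(0.500)·log₂(0.500) = 0.5000
  −(0.125)·log₂(0.125) = 0.3750
  −(0.250)·log₂(0.250) = 0.5000
Sum: 0.3750 + 0.5000 + 0.3750 + 0.5000 = 1.750 bits.

1.750 bits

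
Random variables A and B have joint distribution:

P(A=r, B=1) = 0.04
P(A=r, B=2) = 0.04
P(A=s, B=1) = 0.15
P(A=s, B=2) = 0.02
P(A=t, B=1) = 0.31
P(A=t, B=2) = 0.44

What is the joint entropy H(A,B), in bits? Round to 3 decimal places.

H(A,B) = −Σ p(x,y)·log₂ p(x,y) over all 6 cells.
  cell (r,1): −0.04·log₂0.04 = 0.1858
  cell (r,2): −0.04·log₂0.04 = 0.1858
  cell (s,1): −0.15·log₂0.15 = 0.4105
  cell (s,2): −0.02·log₂0.02 = 0.1129
  cell (t,1): −0.31·log₂0.31 = 0.5238
  cell (t,2): −0.44·log₂0.44 = 0.5211
Sum = 1.940 bits.

1.940 bits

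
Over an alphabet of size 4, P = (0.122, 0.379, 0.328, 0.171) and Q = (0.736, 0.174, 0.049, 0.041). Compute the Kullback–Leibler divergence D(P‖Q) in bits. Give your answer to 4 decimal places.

D(P‖Q) = Σ p·log₂(p/q).
  0.122·log₂(0.122/0.736) = -0.31632
  0.379·log₂(0.379/0.174) = 0.42566
  0.328·log₂(0.328/0.049) = 0.89965
  0.171·log₂(0.171/0.041) = 0.35231
D(P‖Q) = 1.3613 bits.

1.3613 bits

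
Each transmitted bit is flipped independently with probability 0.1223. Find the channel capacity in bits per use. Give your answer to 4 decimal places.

Binary symmetric channel: C = 1 − h₂(ε) where h₂ is the binary entropy function.
h₂(0.1223) = −0.1223·log₂0.1223 − 0.8777·log₂0.8777 = 0.5359.
C = 1 − 0.5359 = 0.4641 bits per channel use.

0.4641 bits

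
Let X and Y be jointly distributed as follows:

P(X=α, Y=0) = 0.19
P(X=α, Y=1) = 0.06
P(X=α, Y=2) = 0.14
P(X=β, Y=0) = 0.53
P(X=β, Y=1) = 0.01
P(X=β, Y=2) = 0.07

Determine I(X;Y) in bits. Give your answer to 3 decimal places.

0.131 bits

Marginals: p(X) = (0.3900, 0.6100), p(Y) = (0.7200, 0.0700, 0.2100).
I(X;Y) = H(X) + H(Y) − H(X,Y).
H(X) = 0.9648, H(Y) = 1.0826, H(X,Y) = 1.9163.
I(X;Y) = 0.9648 + 1.0826 − 1.9163 = 0.131 bits.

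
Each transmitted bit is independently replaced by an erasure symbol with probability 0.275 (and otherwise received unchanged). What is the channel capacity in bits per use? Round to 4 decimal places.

0.7250 bits

Binary erasure channel: capacity C = 1 − ε.
C = 1 − 0.275 = 0.7250 bits per channel use.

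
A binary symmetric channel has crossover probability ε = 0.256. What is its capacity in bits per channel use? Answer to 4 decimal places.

0.1793 bits

Binary symmetric channel: C = 1 − h₂(ε) where h₂ is the binary entropy function.
h₂(0.256) = −0.256·log₂0.256 − 0.744·log₂0.744 = 0.8207.
C = 1 − 0.8207 = 0.1793 bits per channel use.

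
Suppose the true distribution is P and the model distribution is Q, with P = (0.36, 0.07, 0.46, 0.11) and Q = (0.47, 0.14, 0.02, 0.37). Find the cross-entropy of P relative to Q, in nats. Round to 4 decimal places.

H(P,Q) = −Σ p·ln q.
  −0.36·ln(0.47) = 0.27181
  −0.07·ln(0.14) = 0.13763
  −0.46·ln(0.02) = 1.79953
  −0.11·ln(0.37) = 0.10937
H(P,Q) = 2.3183 nats.

2.3183 nats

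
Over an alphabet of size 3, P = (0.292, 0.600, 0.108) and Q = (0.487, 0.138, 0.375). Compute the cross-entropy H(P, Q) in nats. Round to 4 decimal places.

1.5043 nats

H(P,Q) = −Σ p·ln q.
  −0.292·ln(0.487) = 0.21009
  −0.600·ln(0.138) = 1.18830
  −0.108·ln(0.375) = 0.10593
H(P,Q) = 1.5043 nats.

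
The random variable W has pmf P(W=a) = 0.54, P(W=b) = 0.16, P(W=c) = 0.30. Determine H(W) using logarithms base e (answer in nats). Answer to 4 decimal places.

0.9871 nats

H(W) = −Σ p·ln p.
  −(0.54)·ln(0.54) = 0.33274
  −(0.16)·ln(0.16) = 0.29321
  −(0.30)·ln(0.30) = 0.36119
Sum: 0.33274 + 0.29321 + 0.36119 = 0.9871 nats.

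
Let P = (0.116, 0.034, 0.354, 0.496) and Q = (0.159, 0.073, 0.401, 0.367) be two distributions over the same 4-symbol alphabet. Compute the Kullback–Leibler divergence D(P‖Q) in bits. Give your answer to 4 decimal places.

0.0616 bits

D(P‖Q) = Σ p·log₂(p/q).
  0.116·log₂(0.116/0.159) = -0.05277
  0.034·log₂(0.034/0.073) = -0.03748
  0.354·log₂(0.354/0.401) = -0.06367
  0.496·log₂(0.496/0.367) = 0.21554
D(P‖Q) = 0.0616 bits.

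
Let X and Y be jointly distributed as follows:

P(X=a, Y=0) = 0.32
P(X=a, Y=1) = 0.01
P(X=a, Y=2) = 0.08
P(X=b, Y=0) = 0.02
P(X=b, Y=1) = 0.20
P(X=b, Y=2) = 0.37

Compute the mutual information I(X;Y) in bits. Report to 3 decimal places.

Marginals: p(X) = (0.4100, 0.5900), p(Y) = (0.3400, 0.2100, 0.4500).
I(X;Y) = Σ p(x,y)·log₂[p(x,y)/(p(x)p(y))].
  (a,0): 0.32·log₂(2.2956) = 0.3836
  (a,1): 0.01·log₂(0.1161) = -0.0311
  (a,2): 0.08·log₂(0.4336) = -0.0964
  (b,0): 0.02·log₂(0.0997) = -0.0665
  (b,1): 0.20·log₂(1.6142) = 0.1382
  (b,2): 0.37·log₂(1.3936) = 0.1772
Sum = 0.505 bits.

0.505 bits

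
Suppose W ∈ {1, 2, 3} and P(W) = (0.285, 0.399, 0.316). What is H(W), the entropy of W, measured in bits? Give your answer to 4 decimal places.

1.5702 bits

H(W) = −Σ p·log₂ p.
  −(0.285)·log₂(0.285) = 0.51613
  −(0.399)·log₂(0.399) = 0.52889
  −(0.316)·log₂(0.316) = 0.52519
Sum: 0.51613 + 0.52889 + 0.52519 = 1.5702 bits.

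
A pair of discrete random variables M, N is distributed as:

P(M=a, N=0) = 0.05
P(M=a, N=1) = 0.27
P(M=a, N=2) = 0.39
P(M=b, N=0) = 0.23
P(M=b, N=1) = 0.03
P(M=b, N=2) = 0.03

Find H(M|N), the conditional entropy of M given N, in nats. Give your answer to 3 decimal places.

0.337 nats

Chain rule: H(M|N) = H(M,N) − H(N).
Marginals: p(M) = (0.7100, 0.2900), p(N) = (0.2800, 0.3000, 0.4200).
H(M,N) = 1.4190 nats; H(N) = 1.0820 nats.
H(M|N) = 1.4190 − 1.0820 = 0.337 nats.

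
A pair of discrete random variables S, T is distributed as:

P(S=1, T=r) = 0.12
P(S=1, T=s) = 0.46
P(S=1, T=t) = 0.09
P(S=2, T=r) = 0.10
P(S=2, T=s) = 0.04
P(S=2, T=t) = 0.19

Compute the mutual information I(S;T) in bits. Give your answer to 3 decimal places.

Marginals: p(S) = (0.6700, 0.3300), p(T) = (0.2200, 0.5000, 0.2800).
I(S;T) = Σ p(x,y)·log₂[p(x,y)/(p(x)p(y))].
  (1,r): 0.12·log₂(0.8141) = -0.0356
  (1,s): 0.46·log₂(1.3731) = 0.2104
  (1,t): 0.09·log₂(0.4797) = -0.0954
  (2,r): 0.10·log₂(1.3774) = 0.0462
  (2,s): 0.04·log₂(0.2424) = -0.0818
  (2,t): 0.19·log₂(2.0563) = 0.1976
Sum = 0.241 bits.

0.241 bits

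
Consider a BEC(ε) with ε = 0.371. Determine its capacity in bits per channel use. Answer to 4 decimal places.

Binary erasure channel: capacity C = 1 − ε.
C = 1 − 0.371 = 0.6290 bits per channel use.

0.6290 bits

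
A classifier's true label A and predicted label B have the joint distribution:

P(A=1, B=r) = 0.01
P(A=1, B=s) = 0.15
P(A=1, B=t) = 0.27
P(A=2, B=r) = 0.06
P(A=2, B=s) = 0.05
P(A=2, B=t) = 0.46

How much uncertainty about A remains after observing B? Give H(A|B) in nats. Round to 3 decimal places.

Chain rule: H(A|B) = H(A,B) − H(B).
Marginals: p(A) = (0.4300, 0.5700), p(B) = (0.0700, 0.2000, 0.7300).
H(A,B) = 1.3599 nats; H(B) = 0.7378 nats.
H(A|B) = 1.3599 − 0.7378 = 0.622 nats.

0.622 nats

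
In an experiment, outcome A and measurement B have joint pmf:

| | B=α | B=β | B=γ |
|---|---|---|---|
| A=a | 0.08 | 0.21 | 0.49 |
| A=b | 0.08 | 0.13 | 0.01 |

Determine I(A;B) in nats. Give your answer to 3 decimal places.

0.141 nats

Marginals: p(A) = (0.7800, 0.2200), p(B) = (0.1600, 0.3400, 0.5000).
I(A;B) = H(A) + H(B) − H(A,B).
H(A) = 0.5269, H(B) = 1.0066, H(A,B) = 1.3927.
I(A;B) = 0.5269 + 1.0066 − 1.3927 = 0.141 nats.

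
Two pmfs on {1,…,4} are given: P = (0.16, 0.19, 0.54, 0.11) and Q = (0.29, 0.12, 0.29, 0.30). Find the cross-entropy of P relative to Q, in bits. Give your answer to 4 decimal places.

H(P,Q) = −Σ p·log₂ q.
  −0.16·log₂(0.29) = 0.28574
  −0.19·log₂(0.12) = 0.58119
  −0.54·log₂(0.29) = 0.96437
  −0.11·log₂(0.30) = 0.19107
H(P,Q) = 2.0224 bits.

2.0224 bits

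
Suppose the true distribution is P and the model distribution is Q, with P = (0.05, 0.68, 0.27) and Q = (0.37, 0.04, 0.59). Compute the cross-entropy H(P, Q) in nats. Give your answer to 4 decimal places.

2.3810 nats

H(P,Q) = −Σ p·ln q.
  −0.05·ln(0.37) = 0.04971
  −0.68·ln(0.04) = 2.18884
  −0.27·ln(0.59) = 0.14246
H(P,Q) = 2.3810 nats.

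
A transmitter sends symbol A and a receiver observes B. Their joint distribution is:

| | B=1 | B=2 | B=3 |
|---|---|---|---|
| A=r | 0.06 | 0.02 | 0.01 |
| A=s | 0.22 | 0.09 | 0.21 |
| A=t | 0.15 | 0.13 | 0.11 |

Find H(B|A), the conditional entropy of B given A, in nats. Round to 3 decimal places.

1.039 nats

Chain rule: H(B|A) = H(A,B) − H(A).
Marginals: p(A) = (0.0900, 0.5200, 0.3900), p(B) = (0.4300, 0.2400, 0.3300).
H(A,B) = 1.9633 nats; H(A) = 0.9240 nats.
H(B|A) = 1.9633 − 0.9240 = 1.039 nats.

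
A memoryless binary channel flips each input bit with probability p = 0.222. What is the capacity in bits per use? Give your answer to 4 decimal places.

0.2362 bits

Binary symmetric channel: C = 1 − h₂(ε) where h₂ is the binary entropy function.
h₂(0.222) = −0.222·log₂0.222 − 0.778·log₂0.778 = 0.7638.
C = 1 − 0.7638 = 0.2362 bits per channel use.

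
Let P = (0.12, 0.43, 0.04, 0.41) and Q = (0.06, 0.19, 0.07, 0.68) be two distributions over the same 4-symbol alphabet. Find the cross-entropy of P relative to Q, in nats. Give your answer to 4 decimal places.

1.3162 nats

H(P,Q) = −Σ p·ln q.
  −0.12·ln(0.06) = 0.33761
  −0.43·ln(0.19) = 0.71411
  −0.04·ln(0.07) = 0.10637
  −0.41·ln(0.68) = 0.15812
H(P,Q) = 1.3162 nats.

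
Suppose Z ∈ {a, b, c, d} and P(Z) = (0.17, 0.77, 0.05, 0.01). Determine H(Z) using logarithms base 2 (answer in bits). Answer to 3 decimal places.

1.007 bits

H(Z) = −Σ p·log₂ p.
  −(0.17)·log₂(0.17) = 0.4346
  −(0.77)·log₂(0.77) = 0.2903
  −(0.05)·log₂(0.05) = 0.2161
  −(0.01)·log₂(0.01) = 0.0664
Sum: 0.4346 + 0.2903 + 0.2161 + 0.0664 = 1.007 bits.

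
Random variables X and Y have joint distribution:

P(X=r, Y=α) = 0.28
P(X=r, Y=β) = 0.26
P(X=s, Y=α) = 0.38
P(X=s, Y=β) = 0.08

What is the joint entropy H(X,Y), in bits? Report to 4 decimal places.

1.8415 bits

H(X,Y) = −Σ p(x,y)·log₂ p(x,y) over all 4 cells.
  cell (r,α): −0.28·log₂0.28 = 0.51422
  cell (r,β): −0.26·log₂0.26 = 0.50529
  cell (s,α): −0.38·log₂0.38 = 0.53045
  cell (s,β): −0.08·log₂0.08 = 0.29151
Sum = 1.8415 bits.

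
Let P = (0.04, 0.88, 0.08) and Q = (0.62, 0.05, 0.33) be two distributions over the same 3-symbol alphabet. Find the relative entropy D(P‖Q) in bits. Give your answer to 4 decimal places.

3.3193 bits

D(P‖Q) = Σ p·log₂(p/q).
  0.04·log₂(0.04/0.62) = -0.15817
  0.88·log₂(0.88/0.05) = 3.64100
  0.08·log₂(0.08/0.33) = -0.16355
D(P‖Q) = 3.3193 bits.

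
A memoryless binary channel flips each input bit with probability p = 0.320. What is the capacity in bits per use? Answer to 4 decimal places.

Binary symmetric channel: C = 1 − h₂(ε) where h₂ is the binary entropy function.
h₂(0.320) = −0.320·log₂0.320 − 0.680·log₂0.680 = 0.9044.
C = 1 − 0.9044 = 0.0956 bits per channel use.

0.0956 bits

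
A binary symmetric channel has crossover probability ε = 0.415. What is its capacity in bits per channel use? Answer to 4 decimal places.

0.0209 bits

Binary symmetric channel: C = 1 − h₂(ε) where h₂ is the binary entropy function.
h₂(0.415) = −0.415·log₂0.415 − 0.585·log₂0.585 = 0.9791.
C = 1 − 0.9791 = 0.0209 bits per channel use.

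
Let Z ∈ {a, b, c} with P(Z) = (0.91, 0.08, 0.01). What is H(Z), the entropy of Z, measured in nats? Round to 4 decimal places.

0.3339 nats

H(Z) = −Σ p·ln p.
  −(0.91)·ln(0.91) = 0.08582
  −(0.08)·ln(0.08) = 0.20206
  −(0.01)·ln(0.01) = 0.04605
Sum: 0.08582 + 0.20206 + 0.04605 = 0.3339 nats.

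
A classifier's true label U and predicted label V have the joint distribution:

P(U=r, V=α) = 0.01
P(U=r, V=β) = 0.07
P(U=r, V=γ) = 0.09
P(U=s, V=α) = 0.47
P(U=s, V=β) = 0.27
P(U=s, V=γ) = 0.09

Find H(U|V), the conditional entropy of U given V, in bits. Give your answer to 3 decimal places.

Chain rule: H(U|V) = H(U,V) − H(V).
Marginals: p(U) = (0.1700, 0.8300), p(V) = (0.4800, 0.3400, 0.1800).
H(U,V) = 1.9823 bits; H(V) = 1.4828 bits.
H(U|V) = 1.9823 − 1.4828 = 0.500 bits.

0.500 bits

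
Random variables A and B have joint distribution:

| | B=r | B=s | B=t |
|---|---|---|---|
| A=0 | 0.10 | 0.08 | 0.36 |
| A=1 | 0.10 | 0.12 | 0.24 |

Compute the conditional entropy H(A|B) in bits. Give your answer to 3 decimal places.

Marginals: p(A) = (0.5400, 0.4600), p(B) = (0.2000, 0.2000, 0.6000).
H(A|B) = Σ p(B) · H(A|B=·).
  B=r: p=0.2000, H(A|B=r) = 1.0000
  B=s: p=0.2000, H(A|B=s) = 0.9710
  B=t: p=0.6000, H(A|B=t) = 0.9710
Weighted sum = 0.977 bits.

0.977 bits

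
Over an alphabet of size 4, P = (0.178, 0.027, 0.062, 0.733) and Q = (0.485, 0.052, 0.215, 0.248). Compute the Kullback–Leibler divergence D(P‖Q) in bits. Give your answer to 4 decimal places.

0.7519 bits

D(P‖Q) = Σ p·log₂(p/q).
  0.178·log₂(0.178/0.485) = -0.25741
  0.027·log₂(0.027/0.052) = -0.02553
  0.062·log₂(0.062/0.215) = -0.11123
  0.733·log₂(0.733/0.248) = 1.14603
D(P‖Q) = 0.7519 bits.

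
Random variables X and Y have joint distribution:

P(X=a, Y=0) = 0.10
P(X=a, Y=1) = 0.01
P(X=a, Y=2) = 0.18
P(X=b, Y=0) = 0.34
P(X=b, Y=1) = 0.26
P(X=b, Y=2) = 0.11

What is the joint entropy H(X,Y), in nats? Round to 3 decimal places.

H(X,Y) = −Σ p(x,y)·ln p(x,y) over all 6 cells.
  cell (a,0): −0.10·ln0.10 = 0.2303
  cell (a,1): −0.01·ln0.01 = 0.0461
  cell (a,2): −0.18·ln0.18 = 0.3087
  cell (b,0): −0.34·ln0.34 = 0.3668
  cell (b,1): −0.26·ln0.26 = 0.3502
  cell (b,2): −0.11·ln0.11 = 0.2428
Sum = 1.545 nats.

1.545 nats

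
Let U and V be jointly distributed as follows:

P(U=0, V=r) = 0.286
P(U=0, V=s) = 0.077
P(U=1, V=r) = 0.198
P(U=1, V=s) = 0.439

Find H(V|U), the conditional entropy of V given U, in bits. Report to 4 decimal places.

0.8402 bits

Chain rule: H(V|U) = H(U,V) − H(U).
Marginals: p(U) = (0.3630, 0.6370), p(V) = (0.4840, 0.5160).
H(U,V) = 1.7853 bits; H(U) = 0.9451 bits.
H(V|U) = 1.7853 − 0.9451 = 0.8402 bits.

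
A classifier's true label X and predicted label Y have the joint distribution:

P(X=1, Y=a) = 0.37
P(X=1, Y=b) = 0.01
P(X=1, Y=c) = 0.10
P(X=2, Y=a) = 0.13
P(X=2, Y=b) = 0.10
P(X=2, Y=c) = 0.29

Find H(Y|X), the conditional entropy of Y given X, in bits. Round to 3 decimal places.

1.163 bits

Marginals: p(X) = (0.4800, 0.5200), p(Y) = (0.5000, 0.1100, 0.3900).
H(Y|X) = Σ p(X) · H(Y|X=·).
  X=1: p=0.4800, H(Y|X=1) = 0.8773
  X=2: p=0.5200, H(Y|X=2) = 1.4272
Weighted sum = 1.163 bits.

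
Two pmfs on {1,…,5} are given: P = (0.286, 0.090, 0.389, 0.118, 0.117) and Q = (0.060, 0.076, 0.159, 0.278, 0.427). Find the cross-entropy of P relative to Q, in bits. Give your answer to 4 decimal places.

H(P,Q) = −Σ p·log₂ q.
  −0.286·log₂(0.060) = 1.16084
  −0.090·log₂(0.076) = 0.33461
  −0.389·log₂(0.159) = 1.03198
  −0.118·log₂(0.278) = 0.21793
  −0.117·log₂(0.427) = 0.14364
H(P,Q) = 2.8890 bits.

2.8890 bits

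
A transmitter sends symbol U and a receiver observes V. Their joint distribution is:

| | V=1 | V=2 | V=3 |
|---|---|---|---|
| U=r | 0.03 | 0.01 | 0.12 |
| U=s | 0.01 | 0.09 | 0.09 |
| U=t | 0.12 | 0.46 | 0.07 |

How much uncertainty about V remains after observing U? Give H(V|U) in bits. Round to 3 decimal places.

1.146 bits

Chain rule: H(V|U) = H(U,V) − H(U).
Marginals: p(U) = (0.1600, 0.1900, 0.6500), p(V) = (0.1600, 0.5600, 0.2800).
H(U,V) = 2.4280 bits; H(U) = 1.2822 bits.
H(V|U) = 2.4280 − 1.2822 = 1.146 bits.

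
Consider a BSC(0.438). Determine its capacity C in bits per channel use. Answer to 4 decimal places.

Binary symmetric channel: C = 1 − h₂(ε) where h₂ is the binary entropy function.
h₂(0.438) = −0.438·log₂0.438 − 0.562·log₂0.562 = 0.9889.
C = 1 − 0.9889 = 0.0111 bits per channel use.

0.0111 bits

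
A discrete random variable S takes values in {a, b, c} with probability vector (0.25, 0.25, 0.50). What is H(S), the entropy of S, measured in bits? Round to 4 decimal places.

H(S) = −Σ p·log₂ p.
  −(0.25)·log₂(0.25) = 0.50000
  −(0.25)·log₂(0.25) = 0.50000
  −(0.50)·log₂(0.50) = 0.50000
Sum: 0.50000 + 0.50000 + 0.50000 = 1.5000 bits.

1.5000 bits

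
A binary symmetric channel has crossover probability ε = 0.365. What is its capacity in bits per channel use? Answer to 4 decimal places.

Binary symmetric channel: C = 1 − h₂(ε) where h₂ is the binary entropy function.
h₂(0.365) = −0.365·log₂0.365 − 0.635·log₂0.635 = 0.9468.
C = 1 − 0.9468 = 0.0532 bits per channel use.

0.0532 bits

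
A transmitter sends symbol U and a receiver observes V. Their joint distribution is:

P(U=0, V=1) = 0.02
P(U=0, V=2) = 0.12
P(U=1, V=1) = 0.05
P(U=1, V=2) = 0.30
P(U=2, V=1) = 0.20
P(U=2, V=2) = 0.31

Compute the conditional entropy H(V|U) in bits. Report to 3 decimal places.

Chain rule: H(V|U) = H(U,V) − H(U).
Marginals: p(U) = (0.1400, 0.3500, 0.5100), p(V) = (0.2700, 0.7300).
H(U,V) = 2.2053 bits; H(U) = 1.4226 bits.
H(V|U) = 2.2053 − 1.4226 = 0.783 bits.

0.783 bits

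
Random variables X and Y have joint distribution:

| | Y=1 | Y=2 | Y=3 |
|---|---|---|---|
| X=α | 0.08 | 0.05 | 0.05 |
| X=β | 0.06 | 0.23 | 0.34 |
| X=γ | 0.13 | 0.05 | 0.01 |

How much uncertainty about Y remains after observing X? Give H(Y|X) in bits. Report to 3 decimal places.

Marginals: p(X) = (0.1800, 0.6300, 0.1900), p(Y) = (0.2700, 0.3300, 0.4000).
H(Y|X) = Σ p(X) · H(Y|X=·).
  X=α: p=0.1800, H(Y|X=α) = 1.5466
  X=β: p=0.6300, H(Y|X=β) = 1.3340
  X=γ: p=0.1900, H(Y|X=γ) = 1.1050
Weighted sum = 1.329 bits.

1.329 bits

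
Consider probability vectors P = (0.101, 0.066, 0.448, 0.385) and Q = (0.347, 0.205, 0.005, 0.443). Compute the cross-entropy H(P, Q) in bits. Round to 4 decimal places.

4.1818 bits

H(P,Q) = −Σ p·log₂ q.
  −0.101·log₂(0.347) = 0.15423
  −0.066·log₂(0.205) = 0.15090
  −0.448·log₂(0.005) = 3.42445
  −0.385·log₂(0.443) = 0.45223
H(P,Q) = 4.1818 bits.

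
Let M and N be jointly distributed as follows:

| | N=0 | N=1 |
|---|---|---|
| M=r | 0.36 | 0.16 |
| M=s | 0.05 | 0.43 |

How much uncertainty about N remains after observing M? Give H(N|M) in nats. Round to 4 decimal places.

Chain rule: H(N|M) = H(M,N) − H(M).
Marginals: p(M) = (0.5200, 0.4800), p(N) = (0.4100, 0.5900).
H(M,N) = 1.1737 nats; H(M) = 0.6923 nats.
H(N|M) = 1.1737 − 0.6923 = 0.4814 nats.

0.4814 nats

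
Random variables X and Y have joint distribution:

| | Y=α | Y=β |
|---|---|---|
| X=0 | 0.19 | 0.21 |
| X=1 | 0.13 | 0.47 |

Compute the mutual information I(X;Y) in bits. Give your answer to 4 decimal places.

0.0527 bits

Marginals: p(X) = (0.4000, 0.6000), p(Y) = (0.3200, 0.6800).
I(X;Y) = Σ p(x,y)·log₂[p(x,y)/(p(x)p(y))].
  (0,α): 0.19·log₂(1.4844) = 0.10827
  (0,β): 0.21·log₂(0.7721) = -0.07838
  (1,α): 0.13·log₂(0.6771) = -0.07314
  (1,β): 0.47·log₂(1.1520) = 0.09592
Sum = 0.0527 bits.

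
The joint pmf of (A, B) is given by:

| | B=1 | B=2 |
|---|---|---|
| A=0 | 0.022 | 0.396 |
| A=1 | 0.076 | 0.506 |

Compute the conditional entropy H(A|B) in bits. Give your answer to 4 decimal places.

0.9676 bits

Chain rule: H(A|B) = H(A,B) − H(B).
Marginals: p(A) = (0.4180, 0.5820), p(B) = (0.0980, 0.9020).
H(A,B) = 1.4302 bits; H(B) = 0.4626 bits.
H(A|B) = 1.4302 − 0.4626 = 0.9676 bits.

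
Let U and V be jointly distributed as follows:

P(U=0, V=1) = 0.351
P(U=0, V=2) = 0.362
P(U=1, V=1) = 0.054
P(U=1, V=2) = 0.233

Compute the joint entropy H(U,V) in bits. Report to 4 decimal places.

H(U,V) = −Σ p(x,y)·log₂ p(x,y) over all 4 cells.
  cell (0,1): −0.351·log₂0.351 = 0.53017
  cell (0,2): −0.362·log₂0.362 = 0.53067
  cell (1,1): −0.054·log₂0.054 = 0.22739
  cell (1,2): −0.233·log₂0.233 = 0.48967
Sum = 1.7779 bits.

1.7779 bits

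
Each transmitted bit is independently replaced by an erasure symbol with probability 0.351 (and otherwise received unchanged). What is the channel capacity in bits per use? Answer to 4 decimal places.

0.6490 bits

Binary erasure channel: capacity C = 1 − ε.
C = 1 − 0.351 = 0.6490 bits per channel use.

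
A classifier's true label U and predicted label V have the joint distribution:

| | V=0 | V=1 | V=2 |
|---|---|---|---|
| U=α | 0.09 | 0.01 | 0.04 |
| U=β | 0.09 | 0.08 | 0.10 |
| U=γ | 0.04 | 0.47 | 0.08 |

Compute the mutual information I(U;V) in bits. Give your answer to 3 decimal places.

0.295 bits

Marginals: p(U) = (0.1400, 0.2700, 0.5900), p(V) = (0.2200, 0.5600, 0.2200).
I(U;V) = Σ p(x,y)·log₂[p(x,y)/(p(x)p(y))].
  (α,0): 0.09·log₂(2.9221) = 0.1392
  (α,1): 0.01·log₂(0.1276) = -0.0297
  (α,2): 0.04·log₂(1.2987) = 0.0151
  (β,0): 0.09·log₂(1.5152) = 0.0540
  (β,1): 0.08·log₂(0.5291) = -0.0735
  (β,2): 0.10·log₂(1.6835) = 0.0751
  (γ,0): 0.04·log₂(0.3082) = -0.0679
  (γ,1): 0.47·log₂(1.4225) = 0.2390
  (γ,2): 0.08·log₂(0.6163) = -0.0559
Sum = 0.295 bits.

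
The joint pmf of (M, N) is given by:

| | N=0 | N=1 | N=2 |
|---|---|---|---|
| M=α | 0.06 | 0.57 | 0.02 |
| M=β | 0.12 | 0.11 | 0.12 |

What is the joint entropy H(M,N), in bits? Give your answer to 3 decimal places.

H(M,N) = −Σ p(x,y)·log₂ p(x,y) over all 6 cells.
  cell (α,0): −0.06·log₂0.06 = 0.2435
  cell (α,1): −0.57·log₂0.57 = 0.4623
  cell (α,2): −0.02·log₂0.02 = 0.1129
  cell (β,0): −0.12·log₂0.12 = 0.3671
  cell (β,1): −0.11·log₂0.11 = 0.3503
  cell (β,2): −0.12·log₂0.12 = 0.3671
Sum = 1.903 bits.

1.903 bits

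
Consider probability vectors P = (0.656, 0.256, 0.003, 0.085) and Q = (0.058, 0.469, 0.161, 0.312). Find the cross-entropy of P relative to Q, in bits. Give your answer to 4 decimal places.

3.1251 bits

H(P,Q) = −Σ p·log₂ q.
  −0.656·log₂(0.058) = 2.69472
  −0.256·log₂(0.469) = 0.27964
  −0.003·log₂(0.161) = 0.00790
  −0.085·log₂(0.312) = 0.14283
H(P,Q) = 3.1251 bits.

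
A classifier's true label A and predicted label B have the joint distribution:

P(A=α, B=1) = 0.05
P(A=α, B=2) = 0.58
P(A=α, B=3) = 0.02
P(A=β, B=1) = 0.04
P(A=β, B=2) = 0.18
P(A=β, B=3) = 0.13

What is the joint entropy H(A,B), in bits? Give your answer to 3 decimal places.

H(A,B) = −Σ p(x,y)·log₂ p(x,y) over all 6 cells.
  cell (α,1): −0.05·log₂0.05 = 0.2161
  cell (α,2): −0.58·log₂0.58 = 0.4558
  cell (α,3): −0.02·log₂0.02 = 0.1129
  cell (β,1): −0.04·log₂0.04 = 0.1858
  cell (β,2): −0.18·log₂0.18 = 0.4453
  cell (β,3): −0.13·log₂0.13 = 0.3826
Sum = 1.798 bits.

1.798 bits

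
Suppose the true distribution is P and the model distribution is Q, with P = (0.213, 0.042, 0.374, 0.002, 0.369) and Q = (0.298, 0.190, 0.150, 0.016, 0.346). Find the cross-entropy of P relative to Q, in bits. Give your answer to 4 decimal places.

H(P,Q) = −Σ p·log₂ q.
  −0.213·log₂(0.298) = 0.37203
  −0.042·log₂(0.190) = 0.10063
  −0.374·log₂(0.150) = 1.02363
  −0.002·log₂(0.016) = 0.01193
  −0.369·log₂(0.346) = 0.56500
H(P,Q) = 2.0732 bits.

2.0732 bits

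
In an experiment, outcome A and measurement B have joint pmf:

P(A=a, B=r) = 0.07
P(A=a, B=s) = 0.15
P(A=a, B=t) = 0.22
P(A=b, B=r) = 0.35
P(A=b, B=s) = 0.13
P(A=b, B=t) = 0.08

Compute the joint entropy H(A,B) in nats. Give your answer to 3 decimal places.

1.639 nats

H(A,B) = −Σ p(x,y)·ln p(x,y) over all 6 cells.
  cell (a,r): −0.07·ln0.07 = 0.1861
  cell (a,s): −0.15·ln0.15 = 0.2846
  cell (a,t): −0.22·ln0.22 = 0.3331
  cell (b,r): −0.35·ln0.35 = 0.3674
  cell (b,s): −0.13·ln0.13 = 0.2652
  cell (b,t): −0.08·ln0.08 = 0.2021
Sum = 1.639 nats.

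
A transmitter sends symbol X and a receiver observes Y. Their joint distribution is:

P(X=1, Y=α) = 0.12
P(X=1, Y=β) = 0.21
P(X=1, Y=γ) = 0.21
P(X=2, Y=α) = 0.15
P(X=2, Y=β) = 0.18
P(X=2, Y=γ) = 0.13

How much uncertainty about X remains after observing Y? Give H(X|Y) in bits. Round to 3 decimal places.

0.982 bits

Chain rule: H(X|Y) = H(X,Y) − H(Y).
Marginals: p(X) = (0.5400, 0.4600), p(Y) = (0.2700, 0.3900, 0.3400).
H(X,Y) = 2.5512 bits; H(Y) = 1.5690 bits.
H(X|Y) = 2.5512 − 1.5690 = 0.982 bits.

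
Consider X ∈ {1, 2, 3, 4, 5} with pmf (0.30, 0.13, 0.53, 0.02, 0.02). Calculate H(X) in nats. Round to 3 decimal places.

H(X) = −Σ p·ln p.
  −(0.30)·ln(0.30) = 0.3612
  −(0.13)·ln(0.13) = 0.2652
  −(0.53)·ln(0.53) = 0.3365
  −(0.02)·ln(0.02) = 0.0782
  −(0.02)·ln(0.02) = 0.0782
Sum: 0.3612 + 0.2652 + 0.3365 + 0.0782 + 0.0782 = 1.119 nats.

1.119 nats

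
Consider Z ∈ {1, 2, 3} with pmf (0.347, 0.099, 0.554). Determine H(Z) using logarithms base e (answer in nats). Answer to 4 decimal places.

0.9234 nats

H(Z) = −Σ p·ln p.
  −(0.347)·ln(0.347) = 0.36728
  −(0.099)·ln(0.099) = 0.22895
  −(0.554)·ln(0.554) = 0.32719
Sum: 0.36728 + 0.22895 + 0.32719 = 0.9234 nats.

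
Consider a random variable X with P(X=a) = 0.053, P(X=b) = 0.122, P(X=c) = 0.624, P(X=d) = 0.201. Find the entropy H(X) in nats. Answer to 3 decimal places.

H(X) = −Σ p·ln p.
  −(0.053)·ln(0.053) = 0.1557
  −(0.122)·ln(0.122) = 0.2567
  −(0.624)·ln(0.624) = 0.2943
  −(0.201)·ln(0.201) = 0.3225
Sum: 0.1557 + 0.2567 + 0.2943 + 0.3225 = 1.029 nats.

1.029 nats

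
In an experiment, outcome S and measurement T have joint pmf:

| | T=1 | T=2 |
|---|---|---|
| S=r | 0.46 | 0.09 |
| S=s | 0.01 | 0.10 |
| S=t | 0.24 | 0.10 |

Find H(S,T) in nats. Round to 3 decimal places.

H(S,T) = −Σ p(x,y)·ln p(x,y) over all 6 cells.
  cell (r,1): −0.46·ln0.46 = 0.3572
  cell (r,2): −0.09·ln0.09 = 0.2167
  cell (s,1): −0.01·ln0.01 = 0.0461
  cell (s,2): −0.10·ln0.10 = 0.2303
  cell (t,1): −0.24·ln0.24 = 0.3425
  cell (t,2): −0.10·ln0.10 = 0.2303
Sum = 1.423 nats.

1.423 nats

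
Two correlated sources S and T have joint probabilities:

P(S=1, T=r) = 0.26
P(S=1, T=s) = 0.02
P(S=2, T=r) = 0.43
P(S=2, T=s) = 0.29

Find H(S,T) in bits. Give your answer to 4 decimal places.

H(S,T) = −Σ p(x,y)·log₂ p(x,y) over all 4 cells.
  cell (1,r): −0.26·log₂0.26 = 0.50529
  cell (1,s): −0.02·log₂0.02 = 0.11288
  cell (2,r): −0.43·log₂0.43 = 0.52356
  cell (2,s): −0.29·log₂0.29 = 0.51790
Sum = 1.6596 bits.

1.6596 bits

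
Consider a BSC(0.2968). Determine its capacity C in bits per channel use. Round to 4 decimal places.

Binary symmetric channel: C = 1 − h₂(ε) where h₂ is the binary entropy function.
h₂(0.2968) = −0.2968·log₂0.2968 − 0.7032·log₂0.7032 = 0.8773.
C = 1 − 0.8773 = 0.1227 bits per channel use.

0.1227 bits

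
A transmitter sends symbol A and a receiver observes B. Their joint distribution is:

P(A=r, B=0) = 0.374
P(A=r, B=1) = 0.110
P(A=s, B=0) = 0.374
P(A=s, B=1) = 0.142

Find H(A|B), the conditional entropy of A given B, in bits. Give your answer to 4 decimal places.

0.9971 bits

Chain rule: H(A|B) = H(A,B) − H(B).
Marginals: p(A) = (0.4840, 0.5160), p(B) = (0.7480, 0.2520).
H(A,B) = 1.8115 bits; H(B) = 0.8144 bits.
H(A|B) = 1.8115 − 0.8144 = 0.9971 bits.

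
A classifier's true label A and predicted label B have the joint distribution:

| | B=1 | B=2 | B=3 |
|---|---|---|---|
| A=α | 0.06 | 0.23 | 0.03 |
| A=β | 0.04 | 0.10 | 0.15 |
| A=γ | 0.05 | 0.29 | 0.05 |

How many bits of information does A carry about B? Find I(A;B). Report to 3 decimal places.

0.138 bits

Marginals: p(A) = (0.3200, 0.2900, 0.3900), p(B) = (0.1500, 0.6200, 0.2300).
I(A;B) = H(A) + H(B) − H(A,B).
H(A) = 1.5737, H(B) = 1.3258, H(A,B) = 2.7616.
I(A;B) = 1.5737 + 1.3258 − 2.7616 = 0.138 bits.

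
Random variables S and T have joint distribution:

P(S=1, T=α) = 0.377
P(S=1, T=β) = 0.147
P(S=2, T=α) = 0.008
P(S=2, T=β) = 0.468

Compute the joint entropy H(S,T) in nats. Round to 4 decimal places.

1.0436 nats

H(S,T) = −Σ p(x,y)·ln p(x,y) over all 4 cells.
  cell (1,α): −0.377·ln0.377 = 0.36777
  cell (1,β): −0.147·ln0.147 = 0.28185
  cell (2,α): −0.008·ln0.008 = 0.03863
  cell (2,β): −0.468·ln0.468 = 0.35535
Sum = 1.0436 nats.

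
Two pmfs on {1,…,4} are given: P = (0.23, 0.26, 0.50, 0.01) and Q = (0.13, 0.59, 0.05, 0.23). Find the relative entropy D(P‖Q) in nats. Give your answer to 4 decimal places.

1.0381 nats

D(P‖Q) = Σ p·ln(p/q).
  0.23·ln(0.23/0.13) = 0.13123
  0.26·ln(0.26/0.59) = -0.21305
  0.50·ln(0.50/0.05) = 1.15129
  0.01·ln(0.01/0.23) = -0.03135
D(P‖Q) = 1.0381 nats.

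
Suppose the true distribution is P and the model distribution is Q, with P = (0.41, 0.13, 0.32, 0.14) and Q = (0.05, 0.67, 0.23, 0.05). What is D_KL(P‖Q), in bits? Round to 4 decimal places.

1.2975 bits

D(P‖Q) = Σ p·log₂(p/q).
  0.41·log₂(0.41/0.05) = 1.24461
  0.13·log₂(0.13/0.67) = -0.30753
  0.32·log₂(0.32/0.23) = 0.15246
  0.14·log₂(0.14/0.05) = 0.20796
D(P‖Q) = 1.2975 bits.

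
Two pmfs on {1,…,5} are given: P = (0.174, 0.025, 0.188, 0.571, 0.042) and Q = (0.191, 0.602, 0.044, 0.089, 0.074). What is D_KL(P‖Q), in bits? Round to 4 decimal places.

1.7526 bits

D(P‖Q) = Σ p·log₂(p/q).
  0.174·log₂(0.174/0.191) = -0.02340
  0.025·log₂(0.025/0.602) = -0.11474
  0.188·log₂(0.188/0.044) = 0.39389
  0.571·log₂(0.571/0.089) = 1.53120
  0.042·log₂(0.042/0.074) = -0.03432
D(P‖Q) = 1.7526 bits.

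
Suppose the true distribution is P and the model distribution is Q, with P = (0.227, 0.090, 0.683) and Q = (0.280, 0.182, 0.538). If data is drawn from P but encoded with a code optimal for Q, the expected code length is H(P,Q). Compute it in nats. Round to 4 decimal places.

0.8657 nats

H(P,Q) = −Σ p·ln q.
  −0.227·ln(0.280) = 0.28896
  −0.090·ln(0.182) = 0.15334
  −0.683·ln(0.538) = 0.42339
H(P,Q) = 0.8657 nats.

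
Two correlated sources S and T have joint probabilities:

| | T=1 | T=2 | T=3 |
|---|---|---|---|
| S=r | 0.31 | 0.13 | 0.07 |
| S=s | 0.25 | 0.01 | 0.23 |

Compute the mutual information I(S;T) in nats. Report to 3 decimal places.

Marginals: p(S) = (0.5100, 0.4900), p(T) = (0.5600, 0.1400, 0.3000).
I(S;T) = H(S) + H(T) − H(S,T).
H(S) = 0.6929, H(T) = 0.9611, H(S,T) = 1.5451.
I(S;T) = 0.6929 + 0.9611 − 1.5451 = 0.109 nats.

0.109 nats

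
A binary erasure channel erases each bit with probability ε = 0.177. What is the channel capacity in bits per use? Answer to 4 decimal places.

0.8230 bits

Binary erasure channel: capacity C = 1 − ε.
C = 1 − 0.177 = 0.8230 bits per channel use.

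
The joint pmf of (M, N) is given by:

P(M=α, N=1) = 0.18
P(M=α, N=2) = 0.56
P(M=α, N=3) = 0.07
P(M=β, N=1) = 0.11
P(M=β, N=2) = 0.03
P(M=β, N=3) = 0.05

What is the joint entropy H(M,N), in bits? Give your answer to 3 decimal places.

1.900 bits

H(M,N) = −Σ p(x,y)·log₂ p(x,y) over all 6 cells.
  cell (α,1): −0.18·log₂0.18 = 0.4453
  cell (α,2): −0.56·log₂0.56 = 0.4684
  cell (α,3): −0.07·log₂0.07 = 0.2686
  cell (β,1): −0.11·log₂0.11 = 0.3503
  cell (β,2): −0.03·log₂0.03 = 0.1518
  cell (β,3): −0.05·log₂0.05 = 0.2161
Sum = 1.900 bits.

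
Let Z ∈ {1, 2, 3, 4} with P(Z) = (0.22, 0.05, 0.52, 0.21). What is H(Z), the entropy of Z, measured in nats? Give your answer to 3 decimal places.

H(Z) = −Σ p·ln p.
  −(0.22)·ln(0.22) = 0.3331
  −(0.05)·ln(0.05) = 0.1498
  −(0.52)·ln(0.52) = 0.3400
  −(0.21)·ln(0.21) = 0.3277
Sum: 0.3331 + 0.1498 + 0.3400 + 0.3277 = 1.151 nats.

1.151 nats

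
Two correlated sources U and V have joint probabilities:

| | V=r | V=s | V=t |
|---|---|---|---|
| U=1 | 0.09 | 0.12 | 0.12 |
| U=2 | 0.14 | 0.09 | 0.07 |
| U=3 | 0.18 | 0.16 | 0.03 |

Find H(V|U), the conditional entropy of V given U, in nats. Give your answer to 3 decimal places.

Chain rule: H(V|U) = H(U,V) − H(U).
Marginals: p(U) = (0.3300, 0.3000, 0.3700), p(V) = (0.4100, 0.3700, 0.2200).
H(U,V) = 2.1108 nats; H(U) = 1.0949 nats.
H(V|U) = 2.1108 − 1.0949 = 1.016 nats.

1.016 nats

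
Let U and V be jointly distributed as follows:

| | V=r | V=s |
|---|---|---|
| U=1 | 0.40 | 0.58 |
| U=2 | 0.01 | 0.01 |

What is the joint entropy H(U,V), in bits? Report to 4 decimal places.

1.1175 bits

H(U,V) = −Σ p(x,y)·log₂ p(x,y) over all 4 cells.
  cell (1,r): −0.40·log₂0.40 = 0.52877
  cell (1,s): −0.58·log₂0.58 = 0.45581
  cell (2,r): −0.01·log₂0.01 = 0.06644
  cell (2,s): −0.01·log₂0.01 = 0.06644
Sum = 1.1175 bits.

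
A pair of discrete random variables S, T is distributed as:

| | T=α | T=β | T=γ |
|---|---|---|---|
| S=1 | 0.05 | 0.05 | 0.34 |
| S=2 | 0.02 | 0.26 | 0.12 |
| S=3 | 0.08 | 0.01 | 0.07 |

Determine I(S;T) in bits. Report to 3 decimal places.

0.322 bits

Marginals: p(S) = (0.4400, 0.4000, 0.1600), p(T) = (0.1500, 0.3200, 0.5300).
I(S;T) = H(S) + H(T) − H(S,T).
H(S) = 1.4729, H(T) = 1.4220, H(S,T) = 2.5731.
I(S;T) = 1.4729 + 1.4220 − 2.5731 = 0.322 bits.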